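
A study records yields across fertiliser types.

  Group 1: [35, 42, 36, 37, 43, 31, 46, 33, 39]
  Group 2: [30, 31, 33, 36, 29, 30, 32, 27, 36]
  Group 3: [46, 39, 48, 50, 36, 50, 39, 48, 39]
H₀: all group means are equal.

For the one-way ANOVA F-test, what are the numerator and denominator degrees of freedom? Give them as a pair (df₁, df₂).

k = 3 groups, N = 27 total
df = (k−1, N−k) = (3−1, 27−3) = (2, 24)

degrees of freedom = [2, 24]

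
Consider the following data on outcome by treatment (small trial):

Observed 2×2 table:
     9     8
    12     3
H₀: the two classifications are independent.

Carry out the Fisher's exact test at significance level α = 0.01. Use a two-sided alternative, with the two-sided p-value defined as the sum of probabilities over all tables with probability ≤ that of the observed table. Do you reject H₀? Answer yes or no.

Margins: r₁=17, r₂=15, c₁=21, c₂=11, n=32
p_obs = C(17,9)·C(15,12)/C(32,21); sum pmf over tables with pmf ≤ p_obs
p-value (two-sided) = 0.14746
At α=0.01: p ≥ α → fail to reject H₀

reject H₀: no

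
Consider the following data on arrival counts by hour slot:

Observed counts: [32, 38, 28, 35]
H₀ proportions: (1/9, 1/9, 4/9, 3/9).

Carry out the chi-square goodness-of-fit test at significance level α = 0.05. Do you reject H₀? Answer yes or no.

n = 133; E_i = n·p_i = [14.78, 14.78, 59.11, 44.33]
χ² = (32−14.78)²/14.78 + (38−14.78)²/14.78 + (28−59.11)²/59.11 + (35−44.33)²/44.33 = 74.9023
df = 3
p-value (upper-tail) = 0.00000
At α=0.05: p < α → reject H₀

reject H₀: yes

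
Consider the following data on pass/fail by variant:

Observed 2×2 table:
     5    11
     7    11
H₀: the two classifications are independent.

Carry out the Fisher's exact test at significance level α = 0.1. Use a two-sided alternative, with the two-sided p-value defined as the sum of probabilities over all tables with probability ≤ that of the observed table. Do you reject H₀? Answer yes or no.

Margins: r₁=16, r₂=18, c₁=12, c₂=22, n=34
p_obs = C(16,5)·C(18,7)/C(34,12); sum pmf over tables with pmf ≤ p_obs
p-value (two-sided) = 0.72890
At α=0.1: p ≥ α → fail to reject H₀

reject H₀: no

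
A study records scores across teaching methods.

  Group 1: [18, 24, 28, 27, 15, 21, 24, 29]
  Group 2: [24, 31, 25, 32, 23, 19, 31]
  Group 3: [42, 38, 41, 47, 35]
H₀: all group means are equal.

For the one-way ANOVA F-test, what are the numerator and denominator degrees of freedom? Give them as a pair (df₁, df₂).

degrees of freedom = [2, 17]

k = 3 groups, N = 20 total
df = (k−1, N−k) = (3−1, 20−3) = (2, 17)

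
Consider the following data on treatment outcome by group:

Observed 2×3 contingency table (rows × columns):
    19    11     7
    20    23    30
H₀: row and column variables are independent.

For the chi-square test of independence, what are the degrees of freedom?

degrees of freedom = 2

df = (r−1)(c−1) = (2−1)·(3−1) = 2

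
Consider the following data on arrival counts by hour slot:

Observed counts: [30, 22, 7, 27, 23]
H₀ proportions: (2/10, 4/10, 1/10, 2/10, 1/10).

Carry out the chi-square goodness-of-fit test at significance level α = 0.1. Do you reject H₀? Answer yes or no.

n = 109; E_i = n·p_i = [21.80, 43.60, 10.90, 21.80, 10.90]
χ² = (30−21.80)²/21.80 + (22−43.60)²/43.60 + (7−10.90)²/10.90 + (27−21.80)²/21.80 + (23−10.90)²/10.90 = 29.8532
df = 4
p-value (upper-tail) = 0.00001
At α=0.1: p < α → reject H₀

reject H₀: yes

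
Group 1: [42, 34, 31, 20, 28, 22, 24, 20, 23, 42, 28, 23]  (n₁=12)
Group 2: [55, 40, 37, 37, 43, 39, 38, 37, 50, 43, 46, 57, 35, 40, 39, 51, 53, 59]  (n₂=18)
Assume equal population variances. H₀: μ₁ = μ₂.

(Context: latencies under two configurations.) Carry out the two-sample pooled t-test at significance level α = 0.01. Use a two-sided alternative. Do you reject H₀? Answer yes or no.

reject H₀: yes

x̄₁=28.083, s₁=7.786, n₁=12
x̄₂=44.389, s₂=7.785, n₂=18
s_p² = [11·7.786² + 17·7.785²]/28 = 60.6141
SE = √(s_p²·(1/12+1/18)) = 2.9015
t = (28.083−44.389)/2.9015 = -5.6197
df = 28
p-value (two-sided) = 0.00001
At α=0.01: p < α → reject H₀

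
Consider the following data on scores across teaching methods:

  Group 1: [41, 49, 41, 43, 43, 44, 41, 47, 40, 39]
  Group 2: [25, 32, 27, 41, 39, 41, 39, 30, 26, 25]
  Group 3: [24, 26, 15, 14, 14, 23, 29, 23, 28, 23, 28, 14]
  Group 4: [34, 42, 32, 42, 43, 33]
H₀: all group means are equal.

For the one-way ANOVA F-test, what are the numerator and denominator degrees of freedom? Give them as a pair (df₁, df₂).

k = 4 groups, N = 38 total
df = (k−1, N−k) = (4−1, 38−4) = (3, 34)

degrees of freedom = [3, 34]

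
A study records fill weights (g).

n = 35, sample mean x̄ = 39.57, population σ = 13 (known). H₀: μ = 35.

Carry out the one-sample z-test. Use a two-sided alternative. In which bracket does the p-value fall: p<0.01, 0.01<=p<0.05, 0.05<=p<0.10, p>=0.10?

SE = σ/√n = 13/√35 = 2.1974
z = (x̄−μ₀)/SE = (39.57−35)/2.1974 = 2.0797
p-value (two-sided) = 0.03755
→ bracket: 0.01<=p<0.05

p-value bracket: 0.01<=p<0.05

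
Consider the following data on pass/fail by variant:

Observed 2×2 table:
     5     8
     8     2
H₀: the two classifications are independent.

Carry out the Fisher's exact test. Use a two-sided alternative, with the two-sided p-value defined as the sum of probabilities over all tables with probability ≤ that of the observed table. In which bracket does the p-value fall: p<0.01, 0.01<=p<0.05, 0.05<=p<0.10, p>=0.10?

p-value bracket: 0.05<=p<0.10

Margins: r₁=13, r₂=10, c₁=13, c₂=10, n=23
p_obs = C(13,5)·C(10,8)/C(23,13); sum pmf over tables with pmf ≤ p_obs
p-value (two-sided) = 0.09030
→ bracket: 0.05<=p<0.10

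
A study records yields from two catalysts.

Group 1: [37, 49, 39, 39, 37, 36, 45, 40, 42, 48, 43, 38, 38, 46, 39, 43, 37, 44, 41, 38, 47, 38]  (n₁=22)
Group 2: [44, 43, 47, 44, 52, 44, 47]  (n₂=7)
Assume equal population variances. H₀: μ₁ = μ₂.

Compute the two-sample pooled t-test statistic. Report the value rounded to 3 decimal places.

x̄₁=41.091, s₁=3.963, n₁=22
x̄₂=45.857, s₂=3.132, n₂=7
s_p² = [21·3.963² + 6·3.132²]/27 = 14.3954
SE = √(s_p²·(1/22+1/7)) = 1.6465
t = (41.091−45.857)/1.6465 = -2.8948
df = 27

test statistic = -2.895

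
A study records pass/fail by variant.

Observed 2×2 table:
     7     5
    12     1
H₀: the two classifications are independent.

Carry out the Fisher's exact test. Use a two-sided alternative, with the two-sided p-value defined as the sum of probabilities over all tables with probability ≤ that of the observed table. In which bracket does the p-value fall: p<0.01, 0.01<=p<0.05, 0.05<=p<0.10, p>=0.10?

p-value bracket: 0.05<=p<0.10

Margins: r₁=12, r₂=13, c₁=19, c₂=6, n=25
p_obs = C(12,7)·C(13,12)/C(25,19); sum pmf over tables with pmf ≤ p_obs
p-value (two-sided) = 0.07304
→ bracket: 0.05<=p<0.10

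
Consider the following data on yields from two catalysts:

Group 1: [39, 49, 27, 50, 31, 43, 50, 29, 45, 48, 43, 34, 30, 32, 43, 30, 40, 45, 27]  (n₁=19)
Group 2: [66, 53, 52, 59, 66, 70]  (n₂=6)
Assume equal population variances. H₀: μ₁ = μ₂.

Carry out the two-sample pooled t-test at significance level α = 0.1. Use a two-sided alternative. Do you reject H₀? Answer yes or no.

reject H₀: yes

x̄₁=38.684, s₁=8.267, n₁=19
x̄₂=61.000, s₂=7.483, n₂=6
s_p² = [18·8.267² + 5·7.483²]/23 = 65.6568
SE = √(s_p²·(1/19+1/6)) = 3.7945
t = (38.684−61.000)/3.7945 = -5.8811
df = 23
p-value (two-sided) = 0.00001
At α=0.1: p < α → reject H₀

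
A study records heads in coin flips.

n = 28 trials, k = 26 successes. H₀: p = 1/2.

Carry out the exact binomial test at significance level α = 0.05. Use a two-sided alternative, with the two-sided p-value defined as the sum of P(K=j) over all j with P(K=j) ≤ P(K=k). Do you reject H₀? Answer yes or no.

reject H₀: yes

Exact binomial: n=28, k=26, p₀=1/2=0.5000
P(X=j) = C(n,j)·p₀^j·(1−p₀)^(n−j); p = Σ P(X=j) over j with P(X=j) ≤ P(X=26)
p-value (two-sided) = 0.00000
At α=0.05: p < α → reject H₀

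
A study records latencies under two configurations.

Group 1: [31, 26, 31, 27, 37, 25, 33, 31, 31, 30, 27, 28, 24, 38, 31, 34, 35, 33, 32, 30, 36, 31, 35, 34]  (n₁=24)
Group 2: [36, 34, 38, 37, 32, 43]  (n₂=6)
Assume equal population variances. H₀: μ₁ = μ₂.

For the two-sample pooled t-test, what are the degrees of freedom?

degrees of freedom = 28

df = n₁ + n₂ − 2 = 24 + 6 − 2 = 28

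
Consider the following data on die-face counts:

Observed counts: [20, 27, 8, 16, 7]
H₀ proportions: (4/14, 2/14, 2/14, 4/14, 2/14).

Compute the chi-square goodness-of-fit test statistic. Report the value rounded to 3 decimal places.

test statistic = 27.000

n = 78; E_i = n·p_i = [22.29, 11.14, 11.14, 22.29, 11.14]
χ² = (20−22.29)²/22.29 + (27−11.14)²/11.14 + (8−11.14)²/11.14 + (16−22.29)²/22.29 + (7−11.14)²/11.14 = 27.0000
df = 4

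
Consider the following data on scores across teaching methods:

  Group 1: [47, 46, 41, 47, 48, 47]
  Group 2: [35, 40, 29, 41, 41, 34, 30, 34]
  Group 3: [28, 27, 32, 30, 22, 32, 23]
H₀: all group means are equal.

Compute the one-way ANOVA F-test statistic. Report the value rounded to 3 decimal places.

test statistic = 33.892

Group means [46.00, 35.50, 27.71], grand mean 35.905
SSB = Σnᵢ(x̄ᵢ−x̄)² = 1082.381; SSW = ΣΣ(x−x̄ᵢ)² = 287.429
MSB = 1082.381/2 = 541.1905; MSW = 287.429/18 = 15.9683
F = MSB/MSW = 33.8917
df = (2, 18)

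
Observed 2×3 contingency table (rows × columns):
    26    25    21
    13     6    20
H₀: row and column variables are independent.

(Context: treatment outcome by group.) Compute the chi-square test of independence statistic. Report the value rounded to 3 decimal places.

test statistic = 6.792

Row totals [72, 39], col totals [39, 31, 41], n=111
χ² = (26−25.30)²/25.30 + (25−20.11)²/20.11 + (21−26.59)²/26.59 + (13−13.70)²/13.70 + (6−10.89)²/10.89 + (20−14.41)²/14.41 = 6.7924
df = 2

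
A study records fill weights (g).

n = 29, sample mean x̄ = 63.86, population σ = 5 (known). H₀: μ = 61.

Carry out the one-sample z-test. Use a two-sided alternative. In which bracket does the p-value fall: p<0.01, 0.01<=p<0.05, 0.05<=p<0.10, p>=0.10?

p-value bracket: p<0.01

SE = σ/√n = 5/√29 = 0.9285
z = (x̄−μ₀)/SE = (63.86−61)/0.9285 = 3.0803
p-value (two-sided) = 0.00207
→ bracket: p<0.01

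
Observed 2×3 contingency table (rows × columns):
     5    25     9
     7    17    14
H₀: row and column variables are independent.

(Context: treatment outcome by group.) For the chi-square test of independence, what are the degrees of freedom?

df = (r−1)(c−1) = (2−1)·(3−1) = 2

degrees of freedom = 2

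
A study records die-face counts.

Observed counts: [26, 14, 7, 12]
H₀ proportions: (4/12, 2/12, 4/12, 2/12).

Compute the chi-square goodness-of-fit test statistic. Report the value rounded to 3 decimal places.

test statistic = 12.441

n = 59; E_i = n·p_i = [19.67, 9.83, 19.67, 9.83]
χ² = (26−19.67)²/19.67 + (14−9.83)²/9.83 + (7−19.67)²/19.67 + (12−9.83)²/9.83 = 12.4407
df = 3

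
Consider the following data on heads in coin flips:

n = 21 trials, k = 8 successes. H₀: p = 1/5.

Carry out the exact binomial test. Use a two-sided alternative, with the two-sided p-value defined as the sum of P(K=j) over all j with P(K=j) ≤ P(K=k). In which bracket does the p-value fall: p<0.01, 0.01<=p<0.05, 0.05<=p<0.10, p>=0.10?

Exact binomial: n=21, k=8, p₀=1/5=0.2000
P(X=j) = C(n,j)·p₀^j·(1−p₀)^(n−j); p = Σ P(X=j) over j with P(X=j) ≤ P(X=8)
p-value (two-sided) = 0.05228
→ bracket: 0.05<=p<0.10

p-value bracket: 0.05<=p<0.10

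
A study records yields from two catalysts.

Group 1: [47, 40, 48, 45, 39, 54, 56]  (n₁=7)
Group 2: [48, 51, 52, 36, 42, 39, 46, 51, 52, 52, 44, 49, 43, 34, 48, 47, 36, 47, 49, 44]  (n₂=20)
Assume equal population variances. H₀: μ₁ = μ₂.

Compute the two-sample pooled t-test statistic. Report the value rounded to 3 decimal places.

x̄₁=47.000, s₁=6.429, n₁=7
x̄₂=45.500, s₂=5.652, n₂=20
s_p² = [6·6.429² + 19·5.652²]/25 = 34.2000
SE = √(s_p²·(1/7+1/20)) = 2.5682
t = (47.000−45.500)/2.5682 = 0.5841
df = 25

test statistic = 0.584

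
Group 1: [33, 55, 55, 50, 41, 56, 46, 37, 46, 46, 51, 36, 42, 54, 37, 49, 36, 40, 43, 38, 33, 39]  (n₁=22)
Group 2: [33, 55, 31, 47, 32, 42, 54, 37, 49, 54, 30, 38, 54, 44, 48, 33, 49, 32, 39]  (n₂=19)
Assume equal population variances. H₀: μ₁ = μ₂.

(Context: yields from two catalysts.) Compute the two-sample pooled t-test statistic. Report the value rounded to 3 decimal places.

test statistic = 0.631

x̄₁=43.773, s₁=7.451, n₁=22
x̄₂=42.158, s₂=8.946, n₂=19
s_p² = [21·7.451² + 18·8.946²]/39 = 66.8305
SE = √(s_p²·(1/22+1/19)) = 2.5603
t = (43.773−42.158)/2.5603 = 0.6307
df = 39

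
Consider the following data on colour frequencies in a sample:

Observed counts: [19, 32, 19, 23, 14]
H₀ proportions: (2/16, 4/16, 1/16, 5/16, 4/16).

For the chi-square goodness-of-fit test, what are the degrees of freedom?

degrees of freedom = 4

df = k − 1 = 5 − 1 = 4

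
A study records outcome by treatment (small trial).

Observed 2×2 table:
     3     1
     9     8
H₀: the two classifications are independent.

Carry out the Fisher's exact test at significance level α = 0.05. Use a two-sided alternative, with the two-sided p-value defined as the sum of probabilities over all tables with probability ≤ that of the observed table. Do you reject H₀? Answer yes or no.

reject H₀: no

Margins: r₁=4, r₂=17, c₁=12, c₂=9, n=21
p_obs = C(4,3)·C(17,9)/C(21,12); sum pmf over tables with pmf ≤ p_obs
p-value (two-sided) = 0.60301
At α=0.05: p ≥ α → fail to reject H₀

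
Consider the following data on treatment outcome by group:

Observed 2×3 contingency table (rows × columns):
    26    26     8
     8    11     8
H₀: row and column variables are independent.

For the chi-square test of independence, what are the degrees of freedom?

degrees of freedom = 2

df = (r−1)(c−1) = (2−1)·(3−1) = 2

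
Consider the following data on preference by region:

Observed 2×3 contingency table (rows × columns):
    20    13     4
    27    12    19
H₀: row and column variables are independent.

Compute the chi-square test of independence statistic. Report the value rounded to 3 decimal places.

Row totals [37, 58], col totals [47, 25, 23], n=95
χ² = (20−18.31)²/18.31 + (13−9.74)²/9.74 + (4−8.96)²/8.96 + (27−28.69)²/28.69 + (12−15.26)²/15.26 + (19−14.04)²/14.04 = 6.5428
df = 2

test statistic = 6.543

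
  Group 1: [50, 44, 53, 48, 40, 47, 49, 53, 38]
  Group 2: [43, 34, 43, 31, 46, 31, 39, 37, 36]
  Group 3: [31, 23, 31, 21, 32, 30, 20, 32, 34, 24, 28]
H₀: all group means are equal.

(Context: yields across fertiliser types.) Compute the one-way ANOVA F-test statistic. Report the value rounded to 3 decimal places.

Group means [46.89, 37.78, 27.82], grand mean 36.828
SSB = Σnᵢ(x̄ᵢ−x̄)² = 1812.057; SSW = ΣΣ(x−x̄ᵢ)² = 702.081
MSB = 1812.057/2 = 906.0286; MSW = 702.081/26 = 27.0031
F = MSB/MSW = 33.5528
df = (2, 26)

test statistic = 33.553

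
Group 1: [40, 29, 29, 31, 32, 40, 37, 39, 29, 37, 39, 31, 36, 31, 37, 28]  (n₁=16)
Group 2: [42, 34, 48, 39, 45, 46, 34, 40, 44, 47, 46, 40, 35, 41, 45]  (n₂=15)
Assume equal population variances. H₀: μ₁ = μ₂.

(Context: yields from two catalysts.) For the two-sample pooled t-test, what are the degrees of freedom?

df = n₁ + n₂ − 2 = 16 + 15 − 2 = 29

degrees of freedom = 29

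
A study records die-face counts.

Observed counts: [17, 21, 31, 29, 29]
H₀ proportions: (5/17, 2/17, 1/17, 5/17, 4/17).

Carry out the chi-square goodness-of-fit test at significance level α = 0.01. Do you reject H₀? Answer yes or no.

reject H₀: yes

n = 127; E_i = n·p_i = [37.35, 14.94, 7.47, 37.35, 29.88]
χ² = (17−37.35)²/37.35 + (21−14.94)²/14.94 + (31−7.47)²/7.47 + (29−37.35)²/37.35 + (29−29.88)²/29.88 = 89.5492
df = 4
p-value (upper-tail) = 0.00000
At α=0.01: p < α → reject H₀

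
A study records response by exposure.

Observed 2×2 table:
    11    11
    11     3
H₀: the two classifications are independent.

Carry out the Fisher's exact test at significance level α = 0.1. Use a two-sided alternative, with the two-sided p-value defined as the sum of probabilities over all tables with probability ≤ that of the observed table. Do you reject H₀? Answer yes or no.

Margins: r₁=22, r₂=14, c₁=22, c₂=14, n=36
p_obs = C(22,11)·C(14,11)/C(36,22); sum pmf over tables with pmf ≤ p_obs
p-value (two-sided) = 0.16005
At α=0.1: p ≥ α → fail to reject H₀

reject H₀: no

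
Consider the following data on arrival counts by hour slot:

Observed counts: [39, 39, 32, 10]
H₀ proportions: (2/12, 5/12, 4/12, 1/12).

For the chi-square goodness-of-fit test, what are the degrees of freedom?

df = k − 1 = 4 − 1 = 3

degrees of freedom = 3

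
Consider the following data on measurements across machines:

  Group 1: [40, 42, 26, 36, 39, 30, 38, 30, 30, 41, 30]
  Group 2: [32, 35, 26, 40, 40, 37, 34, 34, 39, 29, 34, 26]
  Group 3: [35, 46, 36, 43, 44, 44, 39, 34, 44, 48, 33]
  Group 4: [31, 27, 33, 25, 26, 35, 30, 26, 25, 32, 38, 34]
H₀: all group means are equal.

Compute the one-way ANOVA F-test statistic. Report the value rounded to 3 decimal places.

test statistic = 8.261

Group means [34.73, 33.83, 40.55, 30.17], grand mean 34.696
SSB = Σnᵢ(x̄ᵢ−x̄)² = 631.497; SSW = ΣΣ(x−x̄ᵢ)² = 1070.242
MSB = 631.497/3 = 210.4989; MSW = 1070.242/42 = 25.4820
F = MSB/MSW = 8.2607
df = (3, 42)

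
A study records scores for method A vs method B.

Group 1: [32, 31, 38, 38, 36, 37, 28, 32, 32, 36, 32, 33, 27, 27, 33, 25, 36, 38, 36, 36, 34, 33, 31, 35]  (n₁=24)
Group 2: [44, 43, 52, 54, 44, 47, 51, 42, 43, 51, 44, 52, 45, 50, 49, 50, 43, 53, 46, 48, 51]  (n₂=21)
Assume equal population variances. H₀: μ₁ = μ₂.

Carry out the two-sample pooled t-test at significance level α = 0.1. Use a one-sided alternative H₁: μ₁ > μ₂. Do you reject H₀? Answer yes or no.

x̄₁=33.167, s₁=3.691, n₁=24
x̄₂=47.714, s₂=3.875, n₂=21
s_p² = [23·3.691² + 20·3.875²]/43 = 14.2702
SE = √(s_p²·(1/24+1/21)) = 1.1288
t = (33.167−47.714)/1.1288 = -12.8880
df = 43
p-value (one-sided, H₁ greater) = 1.00000
At α=0.1: p ≥ α → fail to reject H₀

reject H₀: no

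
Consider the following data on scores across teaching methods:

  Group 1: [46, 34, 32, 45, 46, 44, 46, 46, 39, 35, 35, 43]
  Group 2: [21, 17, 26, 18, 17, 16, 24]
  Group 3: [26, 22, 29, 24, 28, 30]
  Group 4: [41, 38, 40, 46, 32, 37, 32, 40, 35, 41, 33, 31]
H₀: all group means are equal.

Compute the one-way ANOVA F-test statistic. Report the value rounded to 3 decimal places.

test statistic = 37.409

Group means [40.92, 19.86, 26.50, 37.17], grand mean 33.378
SSB = Σnᵢ(x̄ᵢ−x̄)² = 2417.762; SSW = ΣΣ(x−x̄ᵢ)² = 710.940
MSB = 2417.762/3 = 805.9207; MSW = 710.940/33 = 21.5437
F = MSB/MSW = 37.4087
df = (3, 33)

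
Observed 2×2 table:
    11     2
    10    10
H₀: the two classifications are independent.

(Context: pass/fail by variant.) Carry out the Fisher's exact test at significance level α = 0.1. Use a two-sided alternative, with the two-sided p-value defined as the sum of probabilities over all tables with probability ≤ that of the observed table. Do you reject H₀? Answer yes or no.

Margins: r₁=13, r₂=20, c₁=21, c₂=12, n=33
p_obs = C(13,11)·C(20,10)/C(33,21); sum pmf over tables with pmf ≤ p_obs
p-value (two-sided) = 0.06715
At α=0.1: p < α → reject H₀

reject H₀: yes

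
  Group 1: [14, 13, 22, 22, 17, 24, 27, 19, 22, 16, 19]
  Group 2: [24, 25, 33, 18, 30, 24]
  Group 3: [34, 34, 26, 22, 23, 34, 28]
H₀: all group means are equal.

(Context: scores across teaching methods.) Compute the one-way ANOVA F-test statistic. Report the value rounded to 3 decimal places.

test statistic = 8.277

Group means [19.55, 25.67, 28.71], grand mean 23.750
SSB = Σnᵢ(x̄ᵢ−x̄)² = 389.011; SSW = ΣΣ(x−x̄ᵢ)² = 493.489
MSB = 389.011/2 = 194.5054; MSW = 493.489/21 = 23.4995
F = MSB/MSW = 8.2770
df = (2, 21)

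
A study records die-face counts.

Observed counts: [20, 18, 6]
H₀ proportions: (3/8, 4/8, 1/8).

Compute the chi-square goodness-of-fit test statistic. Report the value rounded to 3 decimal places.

test statistic = 1.515

n = 44; E_i = n·p_i = [16.50, 22.00, 5.50]
χ² = (20−16.50)²/16.50 + (18−22.00)²/22.00 + (6−5.50)²/5.50 = 1.5152
df = 2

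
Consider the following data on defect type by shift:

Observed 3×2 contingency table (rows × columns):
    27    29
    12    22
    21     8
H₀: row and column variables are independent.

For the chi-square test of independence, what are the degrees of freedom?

degrees of freedom = 2

df = (r−1)(c−1) = (3−1)·(2−1) = 2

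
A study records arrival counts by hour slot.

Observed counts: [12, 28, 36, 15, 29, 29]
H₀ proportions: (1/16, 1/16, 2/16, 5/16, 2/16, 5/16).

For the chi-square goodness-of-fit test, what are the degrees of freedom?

df = k − 1 = 6 − 1 = 5

degrees of freedom = 5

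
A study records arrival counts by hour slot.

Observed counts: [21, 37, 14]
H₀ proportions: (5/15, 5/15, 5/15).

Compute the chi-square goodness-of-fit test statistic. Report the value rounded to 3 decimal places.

test statistic = 11.583

n = 72; E_i = n·p_i = [24.00, 24.00, 24.00]
χ² = (21−24.00)²/24.00 + (37−24.00)²/24.00 + (14−24.00)²/24.00 = 11.5833
df = 2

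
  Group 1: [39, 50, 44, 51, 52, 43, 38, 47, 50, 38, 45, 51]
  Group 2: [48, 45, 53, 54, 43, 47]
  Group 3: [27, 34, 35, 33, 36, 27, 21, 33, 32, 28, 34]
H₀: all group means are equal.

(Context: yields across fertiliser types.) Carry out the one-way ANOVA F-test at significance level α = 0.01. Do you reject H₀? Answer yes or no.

Group means [45.67, 48.33, 30.91], grand mean 40.621
SSB = Σnᵢ(x̄ᵢ−x̄)² = 1699.918; SSW = ΣΣ(x−x̄ᵢ)² = 612.909
MSB = 1699.918/2 = 849.9592; MSW = 612.909/26 = 23.5734
F = MSB/MSW = 36.0558
df = (2, 26)
p-value (upper-tail) = 0.00000
At α=0.01: p < α → reject H₀

reject H₀: yes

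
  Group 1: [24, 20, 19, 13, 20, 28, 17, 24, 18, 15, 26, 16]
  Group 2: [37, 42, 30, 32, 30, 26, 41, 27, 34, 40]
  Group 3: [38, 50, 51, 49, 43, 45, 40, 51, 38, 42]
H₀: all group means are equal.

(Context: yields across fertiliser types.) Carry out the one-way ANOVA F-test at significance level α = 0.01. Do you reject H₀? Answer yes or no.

Group means [20.00, 33.90, 44.70], grand mean 32.062
SSB = Σnᵢ(x̄ᵢ−x̄)² = 3376.875; SSW = ΣΣ(x−x̄ᵢ)² = 791.000
MSB = 3376.875/2 = 1688.4375; MSW = 791.000/29 = 27.2759
F = MSB/MSW = 61.9023
df = (2, 29)
p-value (upper-tail) = 0.00000
At α=0.01: p < α → reject H₀

reject H₀: yes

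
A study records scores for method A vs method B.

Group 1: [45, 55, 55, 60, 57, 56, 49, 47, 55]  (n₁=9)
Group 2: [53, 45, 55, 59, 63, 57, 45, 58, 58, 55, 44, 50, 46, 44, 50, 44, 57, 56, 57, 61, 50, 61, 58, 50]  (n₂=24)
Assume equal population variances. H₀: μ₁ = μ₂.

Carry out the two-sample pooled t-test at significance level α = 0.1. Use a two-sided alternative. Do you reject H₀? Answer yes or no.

reject H₀: no

x̄₁=53.222, s₁=5.019, n₁=9
x̄₂=53.167, s₂=6.112, n₂=24
s_p² = [8·5.019² + 23·6.112²]/31 = 34.2222
SE = √(s_p²·(1/9+1/24)) = 2.2866
t = (53.222−53.167)/2.2866 = 0.0243
df = 31
p-value (two-sided) = 0.98077
At α=0.1: p ≥ α → fail to reject H₀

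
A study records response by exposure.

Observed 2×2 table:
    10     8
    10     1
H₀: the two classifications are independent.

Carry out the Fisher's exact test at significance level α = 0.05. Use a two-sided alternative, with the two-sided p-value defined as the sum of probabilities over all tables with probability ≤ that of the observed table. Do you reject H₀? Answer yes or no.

Margins: r₁=18, r₂=11, c₁=20, c₂=9, n=29
p_obs = C(18,10)·C(11,10)/C(29,20); sum pmf over tables with pmf ≤ p_obs
p-value (two-sided) = 0.09590
At α=0.05: p ≥ α → fail to reject H₀

reject H₀: no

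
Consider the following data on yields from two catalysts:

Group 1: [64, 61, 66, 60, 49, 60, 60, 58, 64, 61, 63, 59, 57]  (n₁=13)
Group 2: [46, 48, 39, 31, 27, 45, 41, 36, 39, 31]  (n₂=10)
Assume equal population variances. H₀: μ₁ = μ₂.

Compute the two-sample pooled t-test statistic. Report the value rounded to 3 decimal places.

test statistic = 9.269

x̄₁=60.154, s₁=4.220, n₁=13
x̄₂=38.300, s₂=7.040, n₂=10
s_p² = [12·4.220² + 9·7.040²]/21 = 31.4187
SE = √(s_p²·(1/13+1/10)) = 2.3577
t = (60.154−38.300)/2.3577 = 9.2692
df = 21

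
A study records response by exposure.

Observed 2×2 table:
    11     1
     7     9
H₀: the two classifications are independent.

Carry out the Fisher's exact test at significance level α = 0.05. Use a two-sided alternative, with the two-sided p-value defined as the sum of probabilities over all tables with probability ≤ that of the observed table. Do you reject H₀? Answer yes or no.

reject H₀: yes

Margins: r₁=12, r₂=16, c₁=18, c₂=10, n=28
p_obs = C(12,11)·C(16,7)/C(28,18); sum pmf over tables with pmf ≤ p_obs
p-value (two-sided) = 0.01587
At α=0.05: p < α → reject H₀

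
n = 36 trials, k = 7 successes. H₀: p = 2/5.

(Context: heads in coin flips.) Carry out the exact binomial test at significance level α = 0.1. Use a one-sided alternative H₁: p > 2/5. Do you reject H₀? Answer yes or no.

reject H₀: no

Exact binomial: n=36, k=7, p₀=2/5=0.4000
P(X≥7) from Σ C(n,i)·p₀^i·(1−p₀)^(n−i)
p-value (one-sided, H₁ greater) = 0.99758
At α=0.1: p ≥ α → fail to reject H₀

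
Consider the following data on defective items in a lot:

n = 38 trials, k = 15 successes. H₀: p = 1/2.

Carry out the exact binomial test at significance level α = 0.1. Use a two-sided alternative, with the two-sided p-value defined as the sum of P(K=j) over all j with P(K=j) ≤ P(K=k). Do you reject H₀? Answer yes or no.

reject H₀: no

Exact binomial: n=38, k=15, p₀=1/2=0.5000
P(X=j) = C(n,j)·p₀^j·(1−p₀)^(n−j); p = Σ P(X=j) over j with P(X=j) ≤ P(X=15)
p-value (two-sided) = 0.25588
At α=0.1: p ≥ α → fail to reject H₀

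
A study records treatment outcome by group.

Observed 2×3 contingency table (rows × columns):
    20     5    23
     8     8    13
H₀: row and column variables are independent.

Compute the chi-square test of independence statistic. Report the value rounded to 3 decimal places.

test statistic = 4.179

Row totals [48, 29], col totals [28, 13, 36], n=77
χ² = (20−17.45)²/17.45 + (5−8.10)²/8.10 + (23−22.44)²/22.44 + (8−10.55)²/10.55 + (8−4.90)²/4.90 + (13−13.56)²/13.56 = 4.1791
df = 2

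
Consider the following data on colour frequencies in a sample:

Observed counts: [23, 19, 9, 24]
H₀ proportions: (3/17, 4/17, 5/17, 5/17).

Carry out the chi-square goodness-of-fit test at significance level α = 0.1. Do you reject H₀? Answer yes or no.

reject H₀: yes

n = 75; E_i = n·p_i = [13.24, 17.65, 22.06, 22.06]
χ² = (23−13.24)²/13.24 + (19−17.65)²/17.65 + (9−22.06)²/22.06 + (24−22.06)²/22.06 = 15.2096
df = 3
p-value (upper-tail) = 0.00165
At α=0.1: p < α → reject H₀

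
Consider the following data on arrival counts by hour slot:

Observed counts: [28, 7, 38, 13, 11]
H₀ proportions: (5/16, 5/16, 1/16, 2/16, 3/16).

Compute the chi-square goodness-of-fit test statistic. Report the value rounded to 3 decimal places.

test statistic = 189.257

n = 97; E_i = n·p_i = [30.31, 30.31, 6.06, 12.12, 18.19]
χ² = (28−30.31)²/30.31 + (7−30.31)²/30.31 + (38−6.06)²/6.06 + (13−12.12)²/12.12 + (11−18.19)²/18.19 = 189.2570
df = 4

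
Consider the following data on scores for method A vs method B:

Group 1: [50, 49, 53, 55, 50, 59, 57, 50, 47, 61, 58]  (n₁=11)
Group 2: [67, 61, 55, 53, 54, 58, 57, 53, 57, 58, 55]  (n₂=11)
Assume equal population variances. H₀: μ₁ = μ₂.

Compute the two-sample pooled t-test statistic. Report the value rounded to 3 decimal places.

test statistic = -1.889

x̄₁=53.545, s₁=4.698, n₁=11
x̄₂=57.091, s₂=4.085, n₂=11
s_p² = [10·4.698² + 10·4.085²]/20 = 19.3818
SE = √(s_p²·(1/11+1/11)) = 1.8772
t = (53.545−57.091)/1.8772 = -1.8887
df = 20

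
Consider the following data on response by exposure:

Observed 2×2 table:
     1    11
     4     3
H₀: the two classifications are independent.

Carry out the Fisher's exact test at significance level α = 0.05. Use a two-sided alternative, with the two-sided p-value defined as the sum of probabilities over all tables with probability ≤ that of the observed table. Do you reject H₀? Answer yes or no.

Margins: r₁=12, r₂=7, c₁=5, c₂=14, n=19
p_obs = C(12,1)·C(7,4)/C(19,5); sum pmf over tables with pmf ≤ p_obs
p-value (two-sided) = 0.03793
At α=0.05: p < α → reject H₀

reject H₀: yes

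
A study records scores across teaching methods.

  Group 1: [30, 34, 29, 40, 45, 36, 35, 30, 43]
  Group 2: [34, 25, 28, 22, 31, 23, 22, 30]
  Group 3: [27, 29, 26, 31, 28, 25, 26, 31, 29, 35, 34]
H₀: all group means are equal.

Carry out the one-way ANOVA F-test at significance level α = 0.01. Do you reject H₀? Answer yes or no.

reject H₀: yes

Group means [35.78, 26.88, 29.18], grand mean 30.643
SSB = Σnᵢ(x̄ᵢ−x̄)² = 374.362; SSW = ΣΣ(x−x̄ᵢ)² = 524.067
MSB = 374.362/2 = 187.1808; MSW = 524.067/25 = 20.9627
F = MSB/MSW = 8.9292
df = (2, 25)
p-value (upper-tail) = 0.00119
At α=0.01: p < α → reject H₀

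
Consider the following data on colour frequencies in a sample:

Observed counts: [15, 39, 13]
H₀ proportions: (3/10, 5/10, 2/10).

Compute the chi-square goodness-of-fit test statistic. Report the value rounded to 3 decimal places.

n = 67; E_i = n·p_i = [20.10, 33.50, 13.40]
χ² = (15−20.10)²/20.10 + (39−33.50)²/33.50 + (13−13.40)²/13.40 = 2.2090
df = 2

test statistic = 2.209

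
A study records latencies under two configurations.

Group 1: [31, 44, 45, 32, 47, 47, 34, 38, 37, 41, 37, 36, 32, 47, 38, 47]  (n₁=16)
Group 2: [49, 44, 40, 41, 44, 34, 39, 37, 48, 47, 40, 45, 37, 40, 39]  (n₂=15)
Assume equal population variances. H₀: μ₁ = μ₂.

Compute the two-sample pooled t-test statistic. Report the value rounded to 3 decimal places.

x̄₁=39.562, s₁=5.899, n₁=16
x̄₂=41.600, s₂=4.388, n₂=15
s_p² = [15·5.899² + 14·4.388²]/29 = 27.2944
SE = √(s_p²·(1/16+1/15)) = 1.8776
t = (39.562−41.600)/1.8776 = -1.0851
df = 29

test statistic = -1.085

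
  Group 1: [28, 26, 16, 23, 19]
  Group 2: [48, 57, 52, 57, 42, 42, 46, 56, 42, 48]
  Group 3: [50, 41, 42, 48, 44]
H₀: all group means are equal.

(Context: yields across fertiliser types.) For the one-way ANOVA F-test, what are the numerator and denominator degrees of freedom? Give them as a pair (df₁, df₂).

degrees of freedom = [2, 17]

k = 3 groups, N = 20 total
df = (k−1, N−k) = (3−1, 20−3) = (2, 17)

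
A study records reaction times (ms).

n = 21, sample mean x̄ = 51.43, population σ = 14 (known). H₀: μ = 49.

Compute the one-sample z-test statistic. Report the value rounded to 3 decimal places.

SE = σ/√n = 14/√21 = 3.0551
z = (x̄−μ₀)/SE = (51.43−49)/3.0551 = 0.7954

test statistic = 0.795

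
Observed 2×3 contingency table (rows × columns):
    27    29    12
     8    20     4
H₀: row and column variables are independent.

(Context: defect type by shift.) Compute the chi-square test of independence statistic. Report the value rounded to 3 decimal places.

Row totals [68, 32], col totals [35, 49, 16], n=100
χ² = (27−23.80)²/23.80 + (29−33.32)²/33.32 + (12−10.88)²/10.88 + (8−11.20)²/11.20 + (20−15.68)²/15.68 + (4−5.12)²/5.12 = 3.4551
df = 2

test statistic = 3.455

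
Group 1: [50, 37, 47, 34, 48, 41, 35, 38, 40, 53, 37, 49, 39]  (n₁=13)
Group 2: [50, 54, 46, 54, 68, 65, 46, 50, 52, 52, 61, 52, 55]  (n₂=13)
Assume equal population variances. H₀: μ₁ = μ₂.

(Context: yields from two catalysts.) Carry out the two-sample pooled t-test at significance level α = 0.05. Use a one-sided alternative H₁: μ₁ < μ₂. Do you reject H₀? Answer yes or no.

x̄₁=42.154, s₁=6.375, n₁=13
x̄₂=54.231, s₂=6.698, n₂=13
s_p² = [12·6.375² + 12·6.698²]/24 = 42.7500
SE = √(s_p²·(1/13+1/13)) = 2.5646
t = (42.154−54.231)/2.5646 = -4.7092
df = 24
p-value (one-sided, H₁ less) = 0.00004
At α=0.05: p < α → reject H₀

reject H₀: yes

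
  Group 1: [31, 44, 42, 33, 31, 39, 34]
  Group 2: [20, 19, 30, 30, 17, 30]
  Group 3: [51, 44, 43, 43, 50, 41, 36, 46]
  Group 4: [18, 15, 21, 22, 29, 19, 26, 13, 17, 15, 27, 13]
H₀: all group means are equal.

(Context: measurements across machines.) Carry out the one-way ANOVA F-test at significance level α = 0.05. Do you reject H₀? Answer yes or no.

Group means [36.29, 24.33, 44.25, 19.58], grand mean 29.970
SSB = Σnᵢ(x̄ᵢ−x̄)² = 3395.791; SSW = ΣΣ(x−x̄ᵢ)² = 863.179
MSB = 3395.791/3 = 1131.9304; MSW = 863.179/29 = 29.7648
F = MSB/MSW = 38.0292
df = (3, 29)
p-value (upper-tail) = 0.00000
At α=0.05: p < α → reject H₀

reject H₀: yes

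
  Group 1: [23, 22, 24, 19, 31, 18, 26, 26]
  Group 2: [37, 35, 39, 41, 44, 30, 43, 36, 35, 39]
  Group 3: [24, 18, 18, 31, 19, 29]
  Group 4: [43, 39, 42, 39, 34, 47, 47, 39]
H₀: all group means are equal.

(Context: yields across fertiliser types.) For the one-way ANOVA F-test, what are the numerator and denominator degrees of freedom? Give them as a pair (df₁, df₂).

k = 4 groups, N = 32 total
df = (k−1, N−k) = (4−1, 32−4) = (3, 28)

degrees of freedom = [3, 28]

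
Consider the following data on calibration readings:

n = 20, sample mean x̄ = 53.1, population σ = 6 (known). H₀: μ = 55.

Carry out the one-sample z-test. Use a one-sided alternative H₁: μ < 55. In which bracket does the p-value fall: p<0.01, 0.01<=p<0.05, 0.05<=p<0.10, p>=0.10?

p-value bracket: 0.05<=p<0.10

SE = σ/√n = 6/√20 = 1.3416
z = (x̄−μ₀)/SE = (53.1−55)/1.3416 = -1.4162
p-value (one-sided, H₁ less) = 0.07836
→ bracket: 0.05<=p<0.10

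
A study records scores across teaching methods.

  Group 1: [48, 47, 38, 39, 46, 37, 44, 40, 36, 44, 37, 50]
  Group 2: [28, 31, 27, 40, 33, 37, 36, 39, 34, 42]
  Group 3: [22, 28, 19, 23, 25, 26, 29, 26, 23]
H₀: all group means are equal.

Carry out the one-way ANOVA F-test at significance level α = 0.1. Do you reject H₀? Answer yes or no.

Group means [42.17, 34.70, 24.56], grand mean 34.645
SSB = Σnᵢ(x̄ᵢ−x̄)² = 1595.108; SSW = ΣΣ(x−x̄ᵢ)² = 569.989
MSB = 1595.108/2 = 797.5539; MSW = 569.989/28 = 20.3567
F = MSB/MSW = 39.1789
df = (2, 28)
p-value (upper-tail) = 0.00000
At α=0.1: p < α → reject H₀

reject H₀: yes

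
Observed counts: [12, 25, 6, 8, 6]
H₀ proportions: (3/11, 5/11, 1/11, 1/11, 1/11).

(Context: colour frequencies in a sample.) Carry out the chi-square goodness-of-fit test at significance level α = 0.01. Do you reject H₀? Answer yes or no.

reject H₀: no

n = 57; E_i = n·p_i = [15.55, 25.91, 5.18, 5.18, 5.18]
χ² = (12−15.55)²/15.55 + (25−25.91)²/25.91 + (6−5.18)²/5.18 + (8−5.18)²/5.18 + (6−5.18)²/5.18 = 2.6316
df = 4
p-value (upper-tail) = 0.62124
At α=0.01: p ≥ α → fail to reject H₀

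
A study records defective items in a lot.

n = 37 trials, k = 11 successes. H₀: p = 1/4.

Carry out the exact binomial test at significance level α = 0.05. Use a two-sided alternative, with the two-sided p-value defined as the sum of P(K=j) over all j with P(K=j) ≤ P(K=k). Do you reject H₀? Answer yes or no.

reject H₀: no

Exact binomial: n=37, k=11, p₀=1/4=0.2500
P(X=j) = C(n,j)·p₀^j·(1−p₀)^(n−j); p = Σ P(X=j) over j with P(X=j) ≤ P(X=11)
p-value (two-sided) = 0.56844
At α=0.05: p ≥ α → fail to reject H₀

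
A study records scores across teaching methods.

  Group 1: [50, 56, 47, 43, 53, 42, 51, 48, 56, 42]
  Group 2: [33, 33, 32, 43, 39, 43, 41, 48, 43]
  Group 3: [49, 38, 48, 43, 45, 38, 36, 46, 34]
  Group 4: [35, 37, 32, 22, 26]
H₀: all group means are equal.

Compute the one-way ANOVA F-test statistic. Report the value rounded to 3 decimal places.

Group means [48.80, 39.44, 41.89, 30.40], grand mean 41.576
SSB = Σnᵢ(x̄ᵢ−x̄)² = 1188.149; SSW = ΣΣ(x−x̄ᵢ)² = 909.911
MSB = 1188.149/3 = 396.0498; MSW = 909.911/29 = 31.3762
F = MSB/MSW = 12.6226
df = (3, 29)

test statistic = 12.623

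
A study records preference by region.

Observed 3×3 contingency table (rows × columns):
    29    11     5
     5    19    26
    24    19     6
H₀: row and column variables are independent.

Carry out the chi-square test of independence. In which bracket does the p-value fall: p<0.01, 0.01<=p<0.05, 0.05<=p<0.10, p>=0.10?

Row totals [45, 50, 49], col totals [58, 49, 37], n=144
χ² = (29−18.12)²/18.12 + (11−15.31)²/15.31 + (5−11.56)²/11.56 + (5−20.14)²/20.14 + (19−17.01)²/17.01 + (26−12.85)²/12.85 + (24−19.74)²/19.74 + (19−16.67)²/16.67 + (6−12.59)²/12.59 = 41.2373
df = 4
p-value (upper-tail) = 0.00000
→ bracket: p<0.01

p-value bracket: p<0.01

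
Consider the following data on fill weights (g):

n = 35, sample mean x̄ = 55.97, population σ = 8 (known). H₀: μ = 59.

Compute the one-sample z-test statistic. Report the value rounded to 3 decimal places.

SE = σ/√n = 8/√35 = 1.3522
z = (x̄−μ₀)/SE = (55.97−59)/1.3522 = -2.2407

test statistic = -2.241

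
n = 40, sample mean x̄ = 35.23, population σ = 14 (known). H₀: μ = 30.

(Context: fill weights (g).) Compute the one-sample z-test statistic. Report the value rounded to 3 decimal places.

SE = σ/√n = 14/√40 = 2.2136
z = (x̄−μ₀)/SE = (35.23−30)/2.2136 = 2.3627

test statistic = 2.363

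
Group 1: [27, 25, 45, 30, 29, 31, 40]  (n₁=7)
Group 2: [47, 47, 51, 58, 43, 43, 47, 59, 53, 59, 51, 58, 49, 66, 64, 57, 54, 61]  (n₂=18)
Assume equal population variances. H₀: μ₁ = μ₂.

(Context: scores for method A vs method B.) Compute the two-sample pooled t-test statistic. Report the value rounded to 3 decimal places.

x̄₁=32.429, s₁=7.300, n₁=7
x̄₂=53.722, s₂=6.927, n₂=18
s_p² = [6·7.300² + 17·6.927²]/23 = 49.3620
SE = √(s_p²·(1/7+1/18)) = 3.1295
t = (32.429−53.722)/3.1295 = -6.8041
df = 23

test statistic = -6.804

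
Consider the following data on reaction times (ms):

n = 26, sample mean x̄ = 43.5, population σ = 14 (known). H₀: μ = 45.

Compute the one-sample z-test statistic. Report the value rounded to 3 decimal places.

SE = σ/√n = 14/√26 = 2.7456
z = (x̄−μ₀)/SE = (43.5−45)/2.7456 = -0.5463

test statistic = -0.546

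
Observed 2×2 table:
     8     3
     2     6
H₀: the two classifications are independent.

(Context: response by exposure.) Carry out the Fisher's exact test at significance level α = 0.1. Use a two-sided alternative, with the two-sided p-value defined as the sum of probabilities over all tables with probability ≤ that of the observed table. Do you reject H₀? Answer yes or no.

Margins: r₁=11, r₂=8, c₁=10, c₂=9, n=19
p_obs = C(11,8)·C(8,2)/C(19,10); sum pmf over tables with pmf ≤ p_obs
p-value (two-sided) = 0.06978
At α=0.1: p < α → reject H₀

reject H₀: yes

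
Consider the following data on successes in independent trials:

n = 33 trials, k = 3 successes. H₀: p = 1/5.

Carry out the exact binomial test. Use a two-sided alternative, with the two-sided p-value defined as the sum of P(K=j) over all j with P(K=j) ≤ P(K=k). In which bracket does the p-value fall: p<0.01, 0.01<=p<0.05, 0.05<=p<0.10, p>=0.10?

Exact binomial: n=33, k=3, p₀=1/5=0.2000
P(X=j) = C(n,j)·p₀^j·(1−p₀)^(n−j); p = Σ P(X=j) over j with P(X=j) ≤ P(X=3)
p-value (two-sided) = 0.13165
→ bracket: p>=0.10

p-value bracket: p>=0.10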